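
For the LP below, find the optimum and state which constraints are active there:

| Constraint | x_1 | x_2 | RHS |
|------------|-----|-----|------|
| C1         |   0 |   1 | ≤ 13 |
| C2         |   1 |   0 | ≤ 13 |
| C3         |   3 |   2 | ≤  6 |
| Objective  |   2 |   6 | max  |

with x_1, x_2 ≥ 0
Optimal: x_1 = 0, x_2 = 3
Binding: C3, x_1 ≥ 0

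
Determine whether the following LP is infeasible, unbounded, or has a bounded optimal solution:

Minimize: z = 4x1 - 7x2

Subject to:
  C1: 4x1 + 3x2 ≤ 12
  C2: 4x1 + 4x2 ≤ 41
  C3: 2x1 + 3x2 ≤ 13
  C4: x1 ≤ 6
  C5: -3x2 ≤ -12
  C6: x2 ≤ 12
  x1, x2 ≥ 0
The point (0, 4) satisfies every constraint, so the LP is feasible; the constraints give x1 ≤ 6 and x2 ≤ 12, which with x1, x2 ≥ 0 keep the feasible region inside a bounded box. A feasible, bounded LP attains a finite optimum at a vertex.

Evaluating z = 4x1 - 7x2 at each vertex:
  (0, 4): z = -28

Bounded optimum: z* = -28 at (0, 4).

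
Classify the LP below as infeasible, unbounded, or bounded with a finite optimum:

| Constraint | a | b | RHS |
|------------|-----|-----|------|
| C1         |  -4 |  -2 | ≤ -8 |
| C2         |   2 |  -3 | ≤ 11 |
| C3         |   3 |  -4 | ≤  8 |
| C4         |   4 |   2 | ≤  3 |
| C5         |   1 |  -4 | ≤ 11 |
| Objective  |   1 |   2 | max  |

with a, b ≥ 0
C4 requires 4a + 2b ≤ 3, while C1 (-4a - 2b ≤ -8) is equivalent to 4a + 2b ≥ 8. Together they would need 8 ≤ 4a + 2b ≤ 3, which is impossible since 8 > 3. No point satisfies all constraints.

The feasible region is empty; the LP is infeasible.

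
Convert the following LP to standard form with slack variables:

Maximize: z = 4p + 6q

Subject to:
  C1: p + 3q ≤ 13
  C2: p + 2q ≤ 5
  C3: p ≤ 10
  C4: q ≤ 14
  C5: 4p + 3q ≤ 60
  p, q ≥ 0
max z = 4p + 6q

s.t.
  p + 3q + s1 = 13
  p + 2q + s2 = 5
  p + s3 = 10
  q + s4 = 14
  4p + 3q + s5 = 60
  p, q, s1, s2, s3, s4, s5 ≥ 0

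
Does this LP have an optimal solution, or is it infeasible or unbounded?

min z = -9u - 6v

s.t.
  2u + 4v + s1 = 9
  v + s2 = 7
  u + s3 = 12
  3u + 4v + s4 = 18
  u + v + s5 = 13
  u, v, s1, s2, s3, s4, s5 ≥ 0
The point (4.5, 0) satisfies every constraint, so the LP is feasible; the constraints give u ≤ 12 and v ≤ 7, which with u, v ≥ 0 keep the feasible region inside a bounded box. A feasible, bounded LP attains a finite optimum at a vertex.

Evaluating z = -9u - 6v at each vertex:
  (0, 0): z = 0
  (4.5, 0): z = -40.5
  (0, 2.25): z = -13.5

The LP has an optimal solution: (4.5, 0) with z = -40.5.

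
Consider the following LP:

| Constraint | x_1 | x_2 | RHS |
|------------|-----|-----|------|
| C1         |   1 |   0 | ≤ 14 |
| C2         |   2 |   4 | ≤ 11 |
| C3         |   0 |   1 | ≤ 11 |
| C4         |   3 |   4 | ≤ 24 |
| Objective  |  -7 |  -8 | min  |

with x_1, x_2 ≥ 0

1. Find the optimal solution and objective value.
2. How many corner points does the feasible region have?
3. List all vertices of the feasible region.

1. x_1 = 5.5, x_2 = 0, z = -38.5
2. 3
3. (0, 0), (5.5, 0), (0, 2.75)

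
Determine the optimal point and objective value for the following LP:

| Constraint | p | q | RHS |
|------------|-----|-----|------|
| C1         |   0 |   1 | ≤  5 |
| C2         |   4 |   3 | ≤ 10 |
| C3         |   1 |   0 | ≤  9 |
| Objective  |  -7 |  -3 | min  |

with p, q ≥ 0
Each vertex is the intersection of two constraint boundaries that also satisfies all remaining constraints:
  p = 0 and q = 0 → (0, 0)
  4p + 3q = 10 and q = 0 → (2.5, 0)
  4p + 3q = 10 and p = 0 → (0, 3.333)

Evaluating z = -7p - 3q at each vertex:
  (0, 0): z = 0
  (2.5, 0): z = -17.5
  (0, 3.333): z = -10

The minimum is at (2.5, 0) with z = -17.5.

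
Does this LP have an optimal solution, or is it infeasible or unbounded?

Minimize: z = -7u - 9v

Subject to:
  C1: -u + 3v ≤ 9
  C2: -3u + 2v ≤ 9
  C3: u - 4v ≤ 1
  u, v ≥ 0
Feasible point: (0, 0) satisfies every constraint, so the LP is feasible.
Direction d = (3, 1): for each constraint row a, a·d ≤ 0 —
  (-1)(3) + (3)(1) = 0 ≤ 0
  (-3)(3) + (2)(1) = -7 ≤ 0
  (1)(3) + (-4)(1) = -1 ≤ 0
and d ≥ 0, so (0, 0) + t·d stays feasible for every t ≥ 0. Along this ray z = -7u - 9v changes by -30 per unit t, so z → −∞.

Unbounded: there is a feasible ray along which z → −∞.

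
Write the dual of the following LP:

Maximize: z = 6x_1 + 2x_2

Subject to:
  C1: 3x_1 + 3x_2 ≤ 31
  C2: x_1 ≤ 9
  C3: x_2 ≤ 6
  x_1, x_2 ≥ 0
Minimize: z = 31y1 + 9y2 + 6y3

Subject to:
  C1: -3y1 - y2 ≤ -6
  C2: -3y1 - y3 ≤ -2
  y1, y2, y3 ≥ 0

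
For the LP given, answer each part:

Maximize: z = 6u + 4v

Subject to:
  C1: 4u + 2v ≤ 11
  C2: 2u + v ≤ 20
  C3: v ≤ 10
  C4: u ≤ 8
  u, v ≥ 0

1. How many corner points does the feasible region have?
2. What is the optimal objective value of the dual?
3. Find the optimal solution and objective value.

1. 3
2. 22 (by strong duality, equal to the primal optimum)
3. u = 0, v = 5.5, z = 22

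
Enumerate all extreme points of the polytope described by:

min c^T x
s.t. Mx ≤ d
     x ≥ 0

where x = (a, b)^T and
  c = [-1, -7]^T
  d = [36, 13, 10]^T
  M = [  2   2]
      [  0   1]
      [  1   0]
Each vertex is the intersection of two constraint boundaries that also satisfies all remaining constraints:
  a = 0 and b = 0 → (0, 0)
  a = 10 and b = 0 → (10, 0)
  2a + 2b = 36 and a = 10 → (10, 8)
  2a + 2b = 36 and b = 13 → (5, 13)
  b = 13 and a = 0 → (0, 13)

Vertices: (0, 0), (10, 0), (10, 8), (5, 13), (0, 13)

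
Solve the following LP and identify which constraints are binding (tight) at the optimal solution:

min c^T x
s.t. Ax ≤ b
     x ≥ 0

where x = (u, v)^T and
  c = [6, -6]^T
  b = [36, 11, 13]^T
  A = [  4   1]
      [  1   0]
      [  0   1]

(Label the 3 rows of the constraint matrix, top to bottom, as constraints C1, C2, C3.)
Optimal: u = 0, v = 13
Slack at optimum:
  C1: slack = 23
  C2: slack = 11
  C3: slack = 0 (binding)
  u ≥ 0: u = 0 (binding)
  v ≥ 0: v = 13
Binding constraints: C3, u ≥ 0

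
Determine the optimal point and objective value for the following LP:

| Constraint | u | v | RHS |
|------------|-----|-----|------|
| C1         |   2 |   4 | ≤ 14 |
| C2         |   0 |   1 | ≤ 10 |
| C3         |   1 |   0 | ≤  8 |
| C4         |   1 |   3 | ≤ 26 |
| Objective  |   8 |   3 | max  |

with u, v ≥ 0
u = 7, v = 0, z = 56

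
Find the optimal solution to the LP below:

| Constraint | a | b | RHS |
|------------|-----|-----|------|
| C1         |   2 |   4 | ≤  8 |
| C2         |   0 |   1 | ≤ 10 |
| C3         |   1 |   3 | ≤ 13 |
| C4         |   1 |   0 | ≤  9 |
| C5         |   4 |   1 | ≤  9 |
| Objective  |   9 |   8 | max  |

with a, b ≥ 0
a = 2, b = 1, z = 26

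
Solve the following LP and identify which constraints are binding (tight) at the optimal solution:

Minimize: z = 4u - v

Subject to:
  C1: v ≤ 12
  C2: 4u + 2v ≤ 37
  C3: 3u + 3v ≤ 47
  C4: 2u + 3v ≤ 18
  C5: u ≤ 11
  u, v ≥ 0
Optimal: u = 0, v = 6
Binding: C4, u ≥ 0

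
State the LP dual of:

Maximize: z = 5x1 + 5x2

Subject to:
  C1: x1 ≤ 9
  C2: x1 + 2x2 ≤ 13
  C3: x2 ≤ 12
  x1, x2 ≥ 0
Minimize: z = 9y1 + 13y2 + 12y3

Subject to:
  C1: -y1 - y2 ≤ -5
  C2: -2y2 - y3 ≤ -5
  y1, y2, y3 ≥ 0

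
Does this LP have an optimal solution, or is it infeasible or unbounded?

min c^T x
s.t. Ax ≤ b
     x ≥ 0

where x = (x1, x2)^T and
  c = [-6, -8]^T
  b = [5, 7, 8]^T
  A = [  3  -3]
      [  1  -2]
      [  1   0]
Feasible point: (0, 0) satisfies every constraint, so the LP is feasible.
Direction d = (0, 1): for each constraint row a, a·d ≤ 0 —
  (3)(0) + (-3)(1) = -3 ≤ 0
  (1)(0) + (-2)(1) = -2 ≤ 0
  (1)(0) + (0)(1) = 0 ≤ 0
and d ≥ 0, so (0, 0) + t·d stays feasible for every t ≥ 0. Along this ray z = -6x1 - 8x2 changes by -8 per unit t, so z → −∞.

Unbounded: there is a feasible ray along which z → −∞.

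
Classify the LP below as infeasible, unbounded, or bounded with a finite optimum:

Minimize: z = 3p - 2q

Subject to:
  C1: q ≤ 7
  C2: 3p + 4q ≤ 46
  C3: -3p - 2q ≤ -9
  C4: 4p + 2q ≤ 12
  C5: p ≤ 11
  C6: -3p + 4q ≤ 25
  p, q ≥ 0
The point (0, 6) satisfies every constraint, so the LP is feasible; the constraints give p ≤ 11 and q ≤ 7, which with p, q ≥ 0 keep the feasible region inside a bounded box. A feasible, bounded LP attains a finite optimum at a vertex.

Evaluating z = 3p - 2q at each vertex:
  (3, 0): z = 9
  (0, 6): z = -12
  (0, 4.5): z = -9

The LP has an optimal solution: (0, 6) with z = -12.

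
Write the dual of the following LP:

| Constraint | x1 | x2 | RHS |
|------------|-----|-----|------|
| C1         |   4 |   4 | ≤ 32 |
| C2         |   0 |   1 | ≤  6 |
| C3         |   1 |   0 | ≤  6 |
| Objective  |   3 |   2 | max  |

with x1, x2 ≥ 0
Minimize: z = 32y1 + 6y2 + 6y3

Subject to:
  C1: -4y1 - y3 ≤ -3
  C2: -4y1 - y2 ≤ -2
  y1, y2, y3 ≥ 0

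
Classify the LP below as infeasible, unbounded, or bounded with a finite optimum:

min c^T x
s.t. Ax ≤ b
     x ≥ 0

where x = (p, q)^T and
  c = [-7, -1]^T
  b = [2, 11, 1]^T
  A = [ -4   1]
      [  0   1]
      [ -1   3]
Feasible point: (0, 0) satisfies every constraint, so the LP is feasible.
Direction d = (1, 0): for each constraint row a, a·d ≤ 0 —
  (-4)(1) + (1)(0) = -4 ≤ 0
  (0)(1) + (1)(0) = 0 ≤ 0
  (-1)(1) + (3)(0) = -1 ≤ 0
and d ≥ 0, so (0, 0) + t·d stays feasible for every t ≥ 0. Along this ray z = -7p - q changes by -7 per unit t, so z → −∞.

The LP is unbounded; z can be made arbitrarily small.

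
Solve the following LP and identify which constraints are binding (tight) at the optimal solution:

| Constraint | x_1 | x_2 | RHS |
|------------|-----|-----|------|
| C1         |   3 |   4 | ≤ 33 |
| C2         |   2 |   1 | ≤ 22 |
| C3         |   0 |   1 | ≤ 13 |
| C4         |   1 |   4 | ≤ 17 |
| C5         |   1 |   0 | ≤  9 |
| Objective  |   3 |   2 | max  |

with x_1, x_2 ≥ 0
Optimal: x_1 = 9, x_2 = 1.5
Slack at optimum:
  C1: slack = 0 (binding)
  C2: slack = 2.5
  C3: slack = 11.5
  C4: slack = 2
  C5: slack = 0 (binding)
  x_1 ≥ 0: x_1 = 9
  x_2 ≥ 0: x_2 = 1.5
Binding constraints: C1, C5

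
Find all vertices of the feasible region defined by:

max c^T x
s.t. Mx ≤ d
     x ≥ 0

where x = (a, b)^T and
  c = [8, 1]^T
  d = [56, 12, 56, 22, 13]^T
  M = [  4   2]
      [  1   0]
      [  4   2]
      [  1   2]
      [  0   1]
Each vertex is the intersection of two constraint boundaries that also satisfies all remaining constraints:
  a = 0 and b = 0 → (0, 0)
  a = 12 and b = 0 → (12, 0)
  4a + 2b = 56 and a = 12 → (12, 4)
  4a + 2b = 56 and a + 2b = 22 → (11.33, 5.333)
  a + 2b = 22 and a = 0 → (0, 11)

Vertices: (0, 0), (12, 0), (12, 4), (11.33, 5.333), (0, 11)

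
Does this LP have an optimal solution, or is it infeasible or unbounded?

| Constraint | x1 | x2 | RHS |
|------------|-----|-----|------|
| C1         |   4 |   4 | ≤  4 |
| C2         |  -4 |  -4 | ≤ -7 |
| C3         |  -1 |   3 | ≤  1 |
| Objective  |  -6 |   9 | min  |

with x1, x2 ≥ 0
C1 requires 4x1 + 4x2 ≤ 4, while C2 (-4x1 - 4x2 ≤ -7) is equivalent to 4x1 + 4x2 ≥ 7. Together they would need 7 ≤ 4x1 + 4x2 ≤ 4, which is impossible since 7 > 4. No point satisfies all constraints.

The feasible region is empty; the LP is infeasible.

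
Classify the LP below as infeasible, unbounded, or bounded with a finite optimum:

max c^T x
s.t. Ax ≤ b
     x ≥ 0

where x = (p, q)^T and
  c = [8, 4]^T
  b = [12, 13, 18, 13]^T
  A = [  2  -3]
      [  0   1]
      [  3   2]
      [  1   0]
The point (6, 0) satisfies every constraint, so the LP is feasible; the constraints give p ≤ 13 and q ≤ 13, which with p, q ≥ 0 keep the feasible region inside a bounded box. A feasible, bounded LP attains a finite optimum at a vertex.

Feasible with finite optimum z* = 48 at (6, 0).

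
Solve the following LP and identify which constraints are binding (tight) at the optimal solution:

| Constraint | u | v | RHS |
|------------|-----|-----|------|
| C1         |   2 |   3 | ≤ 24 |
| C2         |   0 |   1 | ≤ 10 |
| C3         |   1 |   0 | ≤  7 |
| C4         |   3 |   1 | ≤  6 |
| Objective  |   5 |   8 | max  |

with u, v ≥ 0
Optimal: u = 0, v = 6
Binding: C4, u ≥ 0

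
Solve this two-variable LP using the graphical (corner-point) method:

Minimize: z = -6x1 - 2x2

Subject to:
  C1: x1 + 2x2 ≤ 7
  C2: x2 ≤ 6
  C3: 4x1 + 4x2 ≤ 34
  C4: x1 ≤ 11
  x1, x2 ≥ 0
Each vertex is the intersection of two constraint boundaries that also satisfies all remaining constraints:
  x1 = 0 and x2 = 0 → (0, 0)
  x1 + 2x2 = 7 and x2 = 0 → (7, 0)
  x1 + 2x2 = 7 and x1 = 0 → (0, 3.5)

Evaluating z = -6x1 - 2x2 at each vertex:
  (0, 0): z = 0
  (7, 0): z = -42
  (0, 3.5): z = -7

The minimum is at (7, 0) with z = -42.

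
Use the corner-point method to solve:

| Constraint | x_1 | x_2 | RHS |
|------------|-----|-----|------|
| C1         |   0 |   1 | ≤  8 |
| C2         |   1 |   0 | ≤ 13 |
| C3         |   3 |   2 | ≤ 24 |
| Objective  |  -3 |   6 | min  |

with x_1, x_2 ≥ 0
Each vertex is the intersection of two constraint boundaries that also satisfies all remaining constraints:
  x_1 = 0 and x_2 = 0 → (0, 0)
  3x_1 + 2x_2 = 24 and x_2 = 0 → (8, 0)
  x_2 = 8 and 3x_1 + 2x_2 = 24 → (2.667, 8)
  x_2 = 8 and x_1 = 0 → (0, 8)

Evaluating z = -3x_1 + 6x_2 at each vertex:
  (0, 0): z = 0
  (8, 0): z = -24
  (2.667, 8): z = 40
  (0, 8): z = 48

The minimum is at (8, 0) with z = -24.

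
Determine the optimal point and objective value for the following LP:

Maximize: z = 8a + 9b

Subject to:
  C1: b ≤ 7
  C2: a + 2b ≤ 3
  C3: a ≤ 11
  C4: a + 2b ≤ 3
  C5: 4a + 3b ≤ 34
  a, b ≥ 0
Each vertex is the intersection of two constraint boundaries that also satisfies all remaining constraints:
  a = 0 and b = 0 → (0, 0)
  a + 2b = 3 and b = 0 → (3, 0)
  a + 2b = 3 and a = 0 → (0, 1.5)

Evaluating z = 8a + 9b at each vertex:
  (0, 0): z = 0
  (3, 0): z = 24
  (0, 1.5): z = 13.5

The maximum is at (3, 0) with z = 24.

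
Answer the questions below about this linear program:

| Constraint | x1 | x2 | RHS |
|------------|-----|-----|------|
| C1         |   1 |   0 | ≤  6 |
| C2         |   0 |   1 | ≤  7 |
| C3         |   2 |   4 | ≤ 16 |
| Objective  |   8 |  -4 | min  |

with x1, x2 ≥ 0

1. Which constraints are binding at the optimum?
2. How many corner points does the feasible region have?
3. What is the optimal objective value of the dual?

1. C3, x1 ≥ 0
2. 4
3. -16 (by strong duality, equal to the primal optimum)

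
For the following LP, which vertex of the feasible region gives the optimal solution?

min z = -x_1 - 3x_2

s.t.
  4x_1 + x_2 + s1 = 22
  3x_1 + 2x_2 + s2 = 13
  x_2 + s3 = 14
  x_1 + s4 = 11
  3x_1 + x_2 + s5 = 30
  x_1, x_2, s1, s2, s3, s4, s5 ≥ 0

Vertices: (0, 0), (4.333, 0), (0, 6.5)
Evaluating z = -x_1 - 3x_2 at each vertex:
  (0, 0): z = 0
  (4.333, 0): z = -4.333
  (0, 6.5): z = -19.5

The smallest value is z = -19.5, attained at (0, 6.5).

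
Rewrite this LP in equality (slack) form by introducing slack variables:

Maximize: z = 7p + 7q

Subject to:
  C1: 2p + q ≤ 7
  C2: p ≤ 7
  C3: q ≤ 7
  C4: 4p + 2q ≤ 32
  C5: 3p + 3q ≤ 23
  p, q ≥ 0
max z = 7p + 7q

s.t.
  2p + q + s1 = 7
  p + s2 = 7
  q + s3 = 7
  4p + 2q + s4 = 32
  3p + 3q + s5 = 23
  p, q, s1, s2, s3, s4, s5 ≥ 0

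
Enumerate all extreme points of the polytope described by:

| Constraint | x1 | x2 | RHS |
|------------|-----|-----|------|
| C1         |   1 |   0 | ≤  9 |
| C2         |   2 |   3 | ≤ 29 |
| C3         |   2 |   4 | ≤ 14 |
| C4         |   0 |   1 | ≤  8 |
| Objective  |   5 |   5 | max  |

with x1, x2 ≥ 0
Each vertex is the intersection of two constraint boundaries that also satisfies all remaining constraints:
  x1 = 0 and x2 = 0 → (0, 0)
  2x1 + 4x2 = 14 and x2 = 0 → (7, 0)
  2x1 + 4x2 = 14 and x1 = 0 → (0, 3.5)

Vertices: (0, 0), (7, 0), (0, 3.5)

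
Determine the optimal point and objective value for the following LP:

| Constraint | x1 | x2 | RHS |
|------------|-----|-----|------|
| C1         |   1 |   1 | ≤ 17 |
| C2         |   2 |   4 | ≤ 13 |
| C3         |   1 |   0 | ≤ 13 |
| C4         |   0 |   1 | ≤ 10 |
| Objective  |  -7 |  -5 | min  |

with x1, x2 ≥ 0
x1 = 6.5, x2 = 0, z = -45.5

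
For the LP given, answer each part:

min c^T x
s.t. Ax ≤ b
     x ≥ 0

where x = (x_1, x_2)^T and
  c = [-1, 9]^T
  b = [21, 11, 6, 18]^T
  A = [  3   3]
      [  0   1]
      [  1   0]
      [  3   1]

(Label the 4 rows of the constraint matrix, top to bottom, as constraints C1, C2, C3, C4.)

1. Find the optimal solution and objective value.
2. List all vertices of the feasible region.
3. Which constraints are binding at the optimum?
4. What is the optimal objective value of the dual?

1. x_1 = 6, x_2 = 0, z = -6
2. (0, 0), (6, 0), (5.5, 1.5), (0, 7)
3. C3, C4, x_2 ≥ 0
4. -6 (by strong duality, equal to the primal optimum)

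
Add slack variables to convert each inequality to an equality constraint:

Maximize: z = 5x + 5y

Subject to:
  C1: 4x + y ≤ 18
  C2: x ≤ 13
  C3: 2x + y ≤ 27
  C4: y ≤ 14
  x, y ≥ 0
max z = 5x + 5y

s.t.
  4x + y + s1 = 18
  x + s2 = 13
  2x + y + s3 = 27
  y + s4 = 14
  x, y, s1, s2, s3, s4 ≥ 0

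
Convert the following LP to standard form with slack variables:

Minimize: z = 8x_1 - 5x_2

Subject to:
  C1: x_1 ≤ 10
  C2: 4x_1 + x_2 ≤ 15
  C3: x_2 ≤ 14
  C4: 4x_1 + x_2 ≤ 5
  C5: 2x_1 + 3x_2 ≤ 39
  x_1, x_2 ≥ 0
min z = 8x_1 - 5x_2

s.t.
  x_1 + s1 = 10
  4x_1 + x_2 + s2 = 15
  x_2 + s3 = 14
  4x_1 + x_2 + s4 = 5
  2x_1 + 3x_2 + s5 = 39
  x_1, x_2, s1, s2, s3, s4, s5 ≥ 0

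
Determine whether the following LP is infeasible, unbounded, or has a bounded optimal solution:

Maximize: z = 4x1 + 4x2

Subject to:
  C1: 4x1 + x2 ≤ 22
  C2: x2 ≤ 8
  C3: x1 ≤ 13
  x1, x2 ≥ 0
The point (3.5, 8) satisfies every constraint, so the LP is feasible; the constraints give x1 ≤ 13 and x2 ≤ 8, which with x1, x2 ≥ 0 keep the feasible region inside a bounded box. A feasible, bounded LP attains a finite optimum at a vertex.

Feasible with finite optimum z* = 46 at (3.5, 8).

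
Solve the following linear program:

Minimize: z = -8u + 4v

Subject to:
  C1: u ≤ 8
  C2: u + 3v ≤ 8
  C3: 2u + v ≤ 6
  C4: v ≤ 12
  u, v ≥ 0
Each vertex is the intersection of two constraint boundaries that also satisfies all remaining constraints:
  u = 0 and v = 0 → (0, 0)
  2u + v = 6 and v = 0 → (3, 0)
  u + 3v = 8 and 2u + v = 6 → (2, 2)
  u + 3v = 8 and u = 0 → (0, 2.667)

Evaluating z = -8u + 4v at each vertex:
  (0, 0): z = 0
  (3, 0): z = -24
  (2, 2): z = -8
  (0, 2.667): z = 10.67

The minimum is at (3, 0) with z = -24.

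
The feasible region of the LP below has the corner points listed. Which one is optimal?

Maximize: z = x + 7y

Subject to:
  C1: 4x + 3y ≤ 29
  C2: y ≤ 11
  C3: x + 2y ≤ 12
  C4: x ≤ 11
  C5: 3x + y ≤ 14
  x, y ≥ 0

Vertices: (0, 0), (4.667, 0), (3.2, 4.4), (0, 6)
(0, 6) with z = 42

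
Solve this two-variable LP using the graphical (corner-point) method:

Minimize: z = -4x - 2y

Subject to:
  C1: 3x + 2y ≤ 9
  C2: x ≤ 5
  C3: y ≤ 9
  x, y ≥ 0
Each vertex is the intersection of two constraint boundaries that also satisfies all remaining constraints:
  x = 0 and y = 0 → (0, 0)
  3x + 2y = 9 and y = 0 → (3, 0)
  3x + 2y = 9 and x = 0 → (0, 4.5)

Evaluating z = -4x - 2y at each vertex:
  (0, 0): z = 0
  (3, 0): z = -12
  (0, 4.5): z = -9

The minimum is at (3, 0) with z = -12.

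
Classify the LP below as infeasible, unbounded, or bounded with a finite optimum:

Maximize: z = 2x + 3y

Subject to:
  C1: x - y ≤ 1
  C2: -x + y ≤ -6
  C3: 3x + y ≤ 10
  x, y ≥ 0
C1 requires x - y ≤ 1, while C2 (-x + y ≤ -6) is equivalent to x - y ≥ 6. Together they would need 6 ≤ x - y ≤ 1, which is impossible since 6 > 1. No point satisfies all constraints.

The feasible region is empty; the LP is infeasible.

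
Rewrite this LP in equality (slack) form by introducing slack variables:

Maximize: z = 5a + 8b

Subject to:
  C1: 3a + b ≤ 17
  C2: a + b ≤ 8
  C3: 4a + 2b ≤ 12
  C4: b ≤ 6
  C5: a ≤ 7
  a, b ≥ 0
max z = 5a + 8b

s.t.
  3a + b + s1 = 17
  a + b + s2 = 8
  4a + 2b + s3 = 12
  b + s4 = 6
  a + s5 = 7
  a, b, s1, s2, s3, s4, s5 ≥ 0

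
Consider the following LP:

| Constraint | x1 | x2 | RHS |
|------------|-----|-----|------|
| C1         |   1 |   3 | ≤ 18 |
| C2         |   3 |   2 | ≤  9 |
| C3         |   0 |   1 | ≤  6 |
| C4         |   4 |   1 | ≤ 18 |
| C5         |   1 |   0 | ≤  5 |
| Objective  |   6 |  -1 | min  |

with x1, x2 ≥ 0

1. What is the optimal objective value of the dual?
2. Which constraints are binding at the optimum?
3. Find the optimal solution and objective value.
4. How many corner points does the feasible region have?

1. -4.5 (by strong duality, equal to the primal optimum)
2. C2, x1 ≥ 0
3. x1 = 0, x2 = 4.5, z = -4.5
4. 3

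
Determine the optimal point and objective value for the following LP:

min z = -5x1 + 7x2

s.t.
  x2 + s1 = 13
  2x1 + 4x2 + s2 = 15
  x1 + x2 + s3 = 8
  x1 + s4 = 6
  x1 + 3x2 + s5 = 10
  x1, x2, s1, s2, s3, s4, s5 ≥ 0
Each vertex is the intersection of two constraint boundaries that also satisfies all remaining constraints:
  x1 = 0 and x2 = 0 → (0, 0)
  x1 = 6 and x2 = 0 → (6, 0)
  2x1 + 4x2 = 15 and x1 = 6 → (6, 0.75)
  2x1 + 4x2 = 15 and x1 + 3x2 = 10 → (2.5, 2.5)
  x1 + 3x2 = 10 and x1 = 0 → (0, 3.333)

Evaluating z = -5x1 + 7x2 at each vertex:
  (0, 0): z = 0
  (6, 0): z = -30
  (6, 0.75): z = -24.75
  (2.5, 2.5): z = 5
  (0, 3.333): z = 23.33

The minimum is at (6, 0) with z = -30.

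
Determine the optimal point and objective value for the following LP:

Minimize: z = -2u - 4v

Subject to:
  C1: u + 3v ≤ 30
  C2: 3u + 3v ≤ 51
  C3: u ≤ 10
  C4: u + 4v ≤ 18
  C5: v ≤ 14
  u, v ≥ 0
u = 10, v = 2, z = -28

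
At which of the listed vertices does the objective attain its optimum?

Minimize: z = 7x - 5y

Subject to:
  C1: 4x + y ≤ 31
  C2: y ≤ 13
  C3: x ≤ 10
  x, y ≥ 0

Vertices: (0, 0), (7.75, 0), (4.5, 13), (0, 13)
(0, 13) with z = -65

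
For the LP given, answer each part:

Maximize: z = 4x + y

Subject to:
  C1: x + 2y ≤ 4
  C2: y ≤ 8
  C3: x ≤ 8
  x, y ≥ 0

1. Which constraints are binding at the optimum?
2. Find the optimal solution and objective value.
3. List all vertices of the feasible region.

1. C1, y ≥ 0
2. x = 4, y = 0, z = 16
3. (0, 0), (4, 0), (0, 2)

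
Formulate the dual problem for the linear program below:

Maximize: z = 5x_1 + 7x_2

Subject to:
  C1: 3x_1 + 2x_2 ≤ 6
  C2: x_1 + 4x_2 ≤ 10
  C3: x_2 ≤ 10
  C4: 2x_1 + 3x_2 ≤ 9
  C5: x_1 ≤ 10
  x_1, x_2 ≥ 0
Minimize: z = 6y1 + 10y2 + 10y3 + 9y4 + 10y5

Subject to:
  C1: -3y1 - y2 - 2y4 - y5 ≤ -5
  C2: -2y1 - 4y2 - y3 - 3y4 ≤ -7
  y1, y2, y3, y4, y5 ≥ 0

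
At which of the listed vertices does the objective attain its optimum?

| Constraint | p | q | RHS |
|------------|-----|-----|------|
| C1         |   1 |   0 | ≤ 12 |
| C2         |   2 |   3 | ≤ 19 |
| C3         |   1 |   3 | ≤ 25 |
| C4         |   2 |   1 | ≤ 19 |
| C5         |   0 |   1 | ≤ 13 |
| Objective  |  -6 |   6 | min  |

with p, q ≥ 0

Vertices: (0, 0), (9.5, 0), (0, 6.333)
(9.5, 0) with z = -57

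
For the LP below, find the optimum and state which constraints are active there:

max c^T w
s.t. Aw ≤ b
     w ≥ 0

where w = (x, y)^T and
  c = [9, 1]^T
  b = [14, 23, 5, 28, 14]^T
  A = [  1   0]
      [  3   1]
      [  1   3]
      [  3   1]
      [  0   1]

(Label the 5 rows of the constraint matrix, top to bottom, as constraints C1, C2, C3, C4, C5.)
Optimal: x = 5, y = 0
Slack at optimum:
  C1: slack = 9
  C2: slack = 8
  C3: slack = 0 (binding)
  C4: slack = 13
  C5: slack = 14
  x ≥ 0: x = 5
  y ≥ 0: y = 0 (binding)
Binding constraints: C3, y ≥ 0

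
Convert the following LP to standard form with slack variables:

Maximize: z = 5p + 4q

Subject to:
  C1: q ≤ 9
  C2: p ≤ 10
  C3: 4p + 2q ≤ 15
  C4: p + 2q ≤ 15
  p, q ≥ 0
max z = 5p + 4q

s.t.
  q + s1 = 9
  p + s2 = 10
  4p + 2q + s3 = 15
  p + 2q + s4 = 15
  p, q, s1, s2, s3, s4 ≥ 0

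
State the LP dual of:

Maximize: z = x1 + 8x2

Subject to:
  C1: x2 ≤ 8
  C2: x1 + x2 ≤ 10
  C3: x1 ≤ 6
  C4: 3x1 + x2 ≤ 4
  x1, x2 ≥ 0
Minimize: z = 8y1 + 10y2 + 6y3 + 4y4

Subject to:
  C1: -y2 - y3 - 3y4 ≤ -1
  C2: -y1 - y2 - y4 ≤ -8
  y1, y2, y3, y4 ≥ 0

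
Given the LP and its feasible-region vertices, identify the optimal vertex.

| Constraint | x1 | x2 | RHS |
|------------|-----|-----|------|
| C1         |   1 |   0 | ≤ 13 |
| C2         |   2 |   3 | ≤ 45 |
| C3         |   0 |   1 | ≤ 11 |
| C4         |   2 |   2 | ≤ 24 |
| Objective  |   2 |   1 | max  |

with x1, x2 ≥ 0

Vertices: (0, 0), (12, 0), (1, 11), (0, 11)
(12, 0) with z = 24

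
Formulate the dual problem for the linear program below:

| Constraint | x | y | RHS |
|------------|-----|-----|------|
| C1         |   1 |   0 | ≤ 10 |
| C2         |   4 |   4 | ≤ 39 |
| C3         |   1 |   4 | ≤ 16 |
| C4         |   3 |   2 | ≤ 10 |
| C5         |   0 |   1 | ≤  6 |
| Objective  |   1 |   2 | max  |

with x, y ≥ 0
Minimize: z = 10y1 + 39y2 + 16y3 + 10y4 + 6y5

Subject to:
  C1: -y1 - 4y2 - y3 - 3y4 ≤ -1
  C2: -4y2 - 4y3 - 2y4 - y5 ≤ -2
  y1, y2, y3, y4, y5 ≥ 0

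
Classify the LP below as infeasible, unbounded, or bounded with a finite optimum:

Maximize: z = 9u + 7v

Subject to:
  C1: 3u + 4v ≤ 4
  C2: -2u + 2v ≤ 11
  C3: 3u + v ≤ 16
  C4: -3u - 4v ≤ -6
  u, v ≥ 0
C1 requires 3u + 4v ≤ 4, while C4 (-3u - 4v ≤ -6) is equivalent to 3u + 4v ≥ 6. Together they would need 6 ≤ 3u + 4v ≤ 4, which is impossible since 6 > 4. No point satisfies all constraints.

The feasible region is empty; the LP is infeasible.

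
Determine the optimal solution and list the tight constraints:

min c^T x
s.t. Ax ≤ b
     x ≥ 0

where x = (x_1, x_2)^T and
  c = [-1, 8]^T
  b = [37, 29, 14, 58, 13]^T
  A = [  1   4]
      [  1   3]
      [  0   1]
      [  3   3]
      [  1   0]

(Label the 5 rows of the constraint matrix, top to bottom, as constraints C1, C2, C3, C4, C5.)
Optimal: x_1 = 13, x_2 = 0
Binding: C5, x_2 ≥ 0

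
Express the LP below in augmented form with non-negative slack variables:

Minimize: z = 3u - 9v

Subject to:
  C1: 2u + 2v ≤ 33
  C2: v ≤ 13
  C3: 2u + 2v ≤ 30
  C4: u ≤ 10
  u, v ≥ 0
min z = 3u - 9v

s.t.
  2u + 2v + s1 = 33
  v + s2 = 13
  2u + 2v + s3 = 30
  u + s4 = 10
  u, v, s1, s2, s3, s4 ≥ 0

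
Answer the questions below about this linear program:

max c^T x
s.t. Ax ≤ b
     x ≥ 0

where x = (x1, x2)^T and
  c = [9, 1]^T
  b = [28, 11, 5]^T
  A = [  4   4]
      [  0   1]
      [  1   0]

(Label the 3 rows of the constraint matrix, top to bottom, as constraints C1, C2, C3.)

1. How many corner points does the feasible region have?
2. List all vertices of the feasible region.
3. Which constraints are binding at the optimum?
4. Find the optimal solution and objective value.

1. 4
2. (0, 0), (5, 0), (5, 2), (0, 7)
3. C1, C3
4. x1 = 5, x2 = 2, z = 47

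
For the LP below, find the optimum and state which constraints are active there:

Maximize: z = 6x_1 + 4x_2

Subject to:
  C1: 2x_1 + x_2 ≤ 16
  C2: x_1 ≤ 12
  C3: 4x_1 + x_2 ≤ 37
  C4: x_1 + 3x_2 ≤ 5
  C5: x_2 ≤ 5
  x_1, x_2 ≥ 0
Optimal: x_1 = 5, x_2 = 0
Slack at optimum:
  C1: slack = 6
  C2: slack = 7
  C3: slack = 17
  C4: slack = 0 (binding)
  C5: slack = 5
  x_1 ≥ 0: x_1 = 5
  x_2 ≥ 0: x_2 = 0 (binding)
Binding constraints: C4, x_2 ≥ 0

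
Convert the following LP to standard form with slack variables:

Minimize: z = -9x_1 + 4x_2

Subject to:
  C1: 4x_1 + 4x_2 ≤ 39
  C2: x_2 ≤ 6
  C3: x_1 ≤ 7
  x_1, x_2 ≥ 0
min z = -9x_1 + 4x_2

s.t.
  4x_1 + 4x_2 + s1 = 39
  x_2 + s2 = 6
  x_1 + s3 = 7
  x_1, x_2, s1, s2, s3 ≥ 0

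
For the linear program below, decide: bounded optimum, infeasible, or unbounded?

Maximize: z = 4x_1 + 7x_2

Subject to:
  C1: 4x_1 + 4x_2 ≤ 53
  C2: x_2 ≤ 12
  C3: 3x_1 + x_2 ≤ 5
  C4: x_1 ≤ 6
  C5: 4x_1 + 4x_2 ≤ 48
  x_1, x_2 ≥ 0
The point (0, 5) satisfies every constraint, so the LP is feasible; the constraints give x_1 ≤ 6 and x_2 ≤ 12, which with x_1, x_2 ≥ 0 keep the feasible region inside a bounded box. A feasible, bounded LP attains a finite optimum at a vertex.

Bounded optimum: z* = 35 at (0, 5).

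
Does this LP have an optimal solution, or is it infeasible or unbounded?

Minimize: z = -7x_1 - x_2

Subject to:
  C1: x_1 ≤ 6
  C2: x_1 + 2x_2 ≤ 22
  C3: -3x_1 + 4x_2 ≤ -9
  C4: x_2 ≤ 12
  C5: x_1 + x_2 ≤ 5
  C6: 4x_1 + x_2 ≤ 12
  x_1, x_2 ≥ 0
The point (3, 0) satisfies every constraint, so the LP is feasible; the constraints give x_1 ≤ 6 and x_2 ≤ 12, which with x_1, x_2 ≥ 0 keep the feasible region inside a bounded box. A feasible, bounded LP attains a finite optimum at a vertex.

Evaluating z = -7x_1 - x_2 at each vertex:
  (3, 0): z = -21

The LP has an optimal solution: (3, 0) with z = -21.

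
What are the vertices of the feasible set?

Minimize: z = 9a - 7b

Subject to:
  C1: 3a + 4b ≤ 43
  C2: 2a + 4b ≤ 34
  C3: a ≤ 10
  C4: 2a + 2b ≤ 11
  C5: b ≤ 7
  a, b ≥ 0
Each vertex is the intersection of two constraint boundaries that also satisfies all remaining constraints:
  a = 0 and b = 0 → (0, 0)
  2a + 2b = 11 and b = 0 → (5.5, 0)
  2a + 2b = 11 and a = 0 → (0, 5.5)

Vertices: (0, 0), (5.5, 0), (0, 5.5)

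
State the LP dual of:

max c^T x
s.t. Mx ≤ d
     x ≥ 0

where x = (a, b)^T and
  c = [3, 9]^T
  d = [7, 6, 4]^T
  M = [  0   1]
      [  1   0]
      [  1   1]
Minimize: z = 7y1 + 6y2 + 4y3

Subject to:
  C1: -y2 - y3 ≤ -3
  C2: -y1 - y3 ≤ -9
  y1, y2, y3 ≥ 0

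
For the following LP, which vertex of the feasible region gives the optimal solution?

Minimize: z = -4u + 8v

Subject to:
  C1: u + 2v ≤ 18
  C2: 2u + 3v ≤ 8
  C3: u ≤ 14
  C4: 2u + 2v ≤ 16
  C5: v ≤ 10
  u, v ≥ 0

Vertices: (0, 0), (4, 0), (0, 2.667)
Evaluating z = -4u + 8v at each vertex:
  (0, 0): z = 0
  (4, 0): z = -16
  (0, 2.667): z = 21.33

The smallest value is z = -16, attained at (4, 0).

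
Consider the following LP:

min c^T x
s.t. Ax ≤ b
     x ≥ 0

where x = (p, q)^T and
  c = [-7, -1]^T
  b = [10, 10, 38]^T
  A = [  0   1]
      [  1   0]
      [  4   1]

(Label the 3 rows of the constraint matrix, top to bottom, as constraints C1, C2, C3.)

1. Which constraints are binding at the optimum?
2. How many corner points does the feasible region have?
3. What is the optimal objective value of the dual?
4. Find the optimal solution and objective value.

1. C3, q ≥ 0
2. 4
3. -66.5 (by strong duality, equal to the primal optimum)
4. p = 9.5, q = 0, z = -66.5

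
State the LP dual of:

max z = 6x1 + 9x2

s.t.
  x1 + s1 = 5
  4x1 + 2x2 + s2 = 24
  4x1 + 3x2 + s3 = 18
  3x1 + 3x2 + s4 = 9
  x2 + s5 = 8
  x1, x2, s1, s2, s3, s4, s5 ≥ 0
Minimize: z = 5y1 + 24y2 + 18y3 + 9y4 + 8y5

Subject to:
  C1: -y1 - 4y2 - 4y3 - 3y4 ≤ -6
  C2: -2y2 - 3y3 - 3y4 - y5 ≤ -9
  y1, y2, y3, y4, y5 ≥ 0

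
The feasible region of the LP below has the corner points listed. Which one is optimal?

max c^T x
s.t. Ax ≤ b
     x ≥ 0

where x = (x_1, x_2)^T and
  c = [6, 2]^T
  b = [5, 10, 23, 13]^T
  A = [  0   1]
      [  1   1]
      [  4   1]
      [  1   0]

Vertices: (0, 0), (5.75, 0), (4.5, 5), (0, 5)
Evaluating z = 6x_1 + 2x_2 at each vertex:
  (0, 0): z = 0
  (5.75, 0): z = 34.5
  (4.5, 5): z = 37
  (0, 5): z = 10

The largest value is z = 37, attained at (4.5, 5).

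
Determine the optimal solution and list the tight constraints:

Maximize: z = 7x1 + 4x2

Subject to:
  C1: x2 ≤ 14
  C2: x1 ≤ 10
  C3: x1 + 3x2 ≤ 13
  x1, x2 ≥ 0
Optimal: x1 = 10, x2 = 1
Slack at optimum:
  C1: slack = 13
  C2: slack = 0 (binding)
  C3: slack = 0 (binding)
  x1 ≥ 0: x1 = 10
  x2 ≥ 0: x2 = 1
Binding constraints: C2, C3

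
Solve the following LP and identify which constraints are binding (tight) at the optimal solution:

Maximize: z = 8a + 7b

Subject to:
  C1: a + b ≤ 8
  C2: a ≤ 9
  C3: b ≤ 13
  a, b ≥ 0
Optimal: a = 8, b = 0
Slack at optimum:
  C1: slack = 0 (binding)
  C2: slack = 1
  C3: slack = 13
  a ≥ 0: a = 8
  b ≥ 0: b = 0 (binding)
Binding constraints: C1, b ≥ 0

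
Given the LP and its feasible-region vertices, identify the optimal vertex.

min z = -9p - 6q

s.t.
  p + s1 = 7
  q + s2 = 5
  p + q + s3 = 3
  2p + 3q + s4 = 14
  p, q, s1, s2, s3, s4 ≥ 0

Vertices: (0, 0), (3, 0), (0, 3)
(3, 0) with z = -27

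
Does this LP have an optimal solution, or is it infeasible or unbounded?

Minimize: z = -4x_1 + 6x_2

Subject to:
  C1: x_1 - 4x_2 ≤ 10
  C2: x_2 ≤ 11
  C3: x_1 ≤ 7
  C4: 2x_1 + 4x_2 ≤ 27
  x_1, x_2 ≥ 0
The point (7, 0) satisfies every constraint, so the LP is feasible; the constraints give x_1 ≤ 7 and x_2 ≤ 11, which with x_1, x_2 ≥ 0 keep the feasible region inside a bounded box. A feasible, bounded LP attains a finite optimum at a vertex.

Bounded optimum: z* = -28 at (7, 0).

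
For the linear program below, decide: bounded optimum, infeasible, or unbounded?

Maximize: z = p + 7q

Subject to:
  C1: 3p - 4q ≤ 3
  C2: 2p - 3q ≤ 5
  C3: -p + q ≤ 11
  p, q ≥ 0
Feasible point: (0, 0) satisfies every constraint, so the LP is feasible.
Direction d = (1, 1): for each constraint row a, a·d ≤ 0 —
  (3)(1) + (-4)(1) = -1 ≤ 0
  (2)(1) + (-3)(1) = -1 ≤ 0
  (-1)(1) + (1)(1) = 0 ≤ 0
and d ≥ 0, so (0, 0) + t·d stays feasible for every t ≥ 0. Along this ray z = p + 7q changes by 8 per unit t, so z → +∞.

Unbounded: there is a feasible ray along which z → +∞.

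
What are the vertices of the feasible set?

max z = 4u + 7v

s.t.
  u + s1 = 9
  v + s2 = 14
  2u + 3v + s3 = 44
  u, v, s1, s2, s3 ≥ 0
Each vertex is the intersection of two constraint boundaries that also satisfies all remaining constraints:
  u = 0 and v = 0 → (0, 0)
  u = 9 and v = 0 → (9, 0)
  u = 9 and 2u + 3v = 44 → (9, 8.667)
  v = 14 and 2u + 3v = 44 → (1, 14)
  v = 14 and u = 0 → (0, 14)

Vertices: (0, 0), (9, 0), (9, 8.667), (1, 14), (0, 14)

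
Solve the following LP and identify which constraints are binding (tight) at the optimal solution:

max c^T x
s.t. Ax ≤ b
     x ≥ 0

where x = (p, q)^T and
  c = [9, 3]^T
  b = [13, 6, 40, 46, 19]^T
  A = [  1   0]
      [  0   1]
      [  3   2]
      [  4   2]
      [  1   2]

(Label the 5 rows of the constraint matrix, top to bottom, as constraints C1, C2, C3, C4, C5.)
Optimal: p = 11.5, q = 0
Binding: C4, q ≥ 0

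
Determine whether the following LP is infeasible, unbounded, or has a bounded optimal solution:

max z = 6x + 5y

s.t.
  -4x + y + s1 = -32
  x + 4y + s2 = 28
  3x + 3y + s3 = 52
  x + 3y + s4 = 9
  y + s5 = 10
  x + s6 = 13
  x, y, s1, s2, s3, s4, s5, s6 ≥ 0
The point (9, 0) satisfies every constraint, so the LP is feasible; the constraints give x ≤ 13 and y ≤ 10, which with x, y ≥ 0 keep the feasible region inside a bounded box. A feasible, bounded LP attains a finite optimum at a vertex.

Bounded optimum: z* = 54 at (9, 0).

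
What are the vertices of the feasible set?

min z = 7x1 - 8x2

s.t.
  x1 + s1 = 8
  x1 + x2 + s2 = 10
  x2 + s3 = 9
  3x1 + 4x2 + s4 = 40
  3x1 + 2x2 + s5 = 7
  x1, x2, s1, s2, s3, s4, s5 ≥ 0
Each vertex is the intersection of two constraint boundaries that also satisfies all remaining constraints:
  x1 = 0 and x2 = 0 → (0, 0)
  3x1 + 2x2 = 7 and x2 = 0 → (2.333, 0)
  3x1 + 2x2 = 7 and x1 = 0 → (0, 3.5)

Vertices: (0, 0), (2.333, 0), (0, 3.5)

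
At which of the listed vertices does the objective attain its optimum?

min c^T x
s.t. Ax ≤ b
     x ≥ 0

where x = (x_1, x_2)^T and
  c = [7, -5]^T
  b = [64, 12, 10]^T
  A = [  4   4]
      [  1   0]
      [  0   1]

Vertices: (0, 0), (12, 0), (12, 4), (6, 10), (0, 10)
(0, 10) with z = -50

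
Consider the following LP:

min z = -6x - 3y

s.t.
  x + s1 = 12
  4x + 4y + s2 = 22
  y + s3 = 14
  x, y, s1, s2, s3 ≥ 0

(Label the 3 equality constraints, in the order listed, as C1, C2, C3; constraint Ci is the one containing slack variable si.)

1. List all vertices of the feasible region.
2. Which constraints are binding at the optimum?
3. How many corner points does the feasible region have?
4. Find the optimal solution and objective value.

1. (0, 0), (5.5, 0), (0, 5.5)
2. C2, y ≥ 0
3. 3
4. x = 5.5, y = 0, z = -33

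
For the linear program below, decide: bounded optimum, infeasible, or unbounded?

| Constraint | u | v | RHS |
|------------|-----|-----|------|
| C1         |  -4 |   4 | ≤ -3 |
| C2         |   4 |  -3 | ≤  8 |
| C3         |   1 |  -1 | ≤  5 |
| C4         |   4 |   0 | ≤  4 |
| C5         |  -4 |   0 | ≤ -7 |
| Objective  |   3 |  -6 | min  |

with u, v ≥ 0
C4 requires 4u ≤ 4, while C5 (-4u ≤ -7) is equivalent to 4u ≥ 7. Together they would need 7 ≤ 4u ≤ 4, which is impossible since 7 > 4. No point satisfies all constraints.

Infeasible — the constraint set is empty.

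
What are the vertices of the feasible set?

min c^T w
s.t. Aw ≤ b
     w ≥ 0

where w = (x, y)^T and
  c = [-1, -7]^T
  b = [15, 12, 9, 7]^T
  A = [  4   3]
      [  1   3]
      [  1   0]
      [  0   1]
Each vertex is the intersection of two constraint boundaries that also satisfies all remaining constraints:
  x = 0 and y = 0 → (0, 0)
  4x + 3y = 15 and y = 0 → (3.75, 0)
  4x + 3y = 15 and x + 3y = 12 → (1, 3.667)
  x + 3y = 12 and x = 0 → (0, 4)

Vertices: (0, 0), (3.75, 0), (1, 3.667), (0, 4)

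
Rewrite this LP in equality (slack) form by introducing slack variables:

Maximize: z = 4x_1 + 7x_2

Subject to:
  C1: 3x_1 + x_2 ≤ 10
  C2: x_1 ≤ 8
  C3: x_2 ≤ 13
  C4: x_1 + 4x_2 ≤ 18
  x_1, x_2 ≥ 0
max z = 4x_1 + 7x_2

s.t.
  3x_1 + x_2 + s1 = 10
  x_1 + s2 = 8
  x_2 + s3 = 13
  x_1 + 4x_2 + s4 = 18
  x_1, x_2, s1, s2, s3, s4 ≥ 0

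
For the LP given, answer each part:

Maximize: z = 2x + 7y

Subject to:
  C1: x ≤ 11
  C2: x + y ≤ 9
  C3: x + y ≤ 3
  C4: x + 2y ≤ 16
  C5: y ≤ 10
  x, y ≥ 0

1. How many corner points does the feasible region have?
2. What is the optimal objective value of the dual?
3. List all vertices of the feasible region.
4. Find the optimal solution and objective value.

1. 3
2. 21 (by strong duality, equal to the primal optimum)
3. (0, 0), (3, 0), (0, 3)
4. x = 0, y = 3, z = 21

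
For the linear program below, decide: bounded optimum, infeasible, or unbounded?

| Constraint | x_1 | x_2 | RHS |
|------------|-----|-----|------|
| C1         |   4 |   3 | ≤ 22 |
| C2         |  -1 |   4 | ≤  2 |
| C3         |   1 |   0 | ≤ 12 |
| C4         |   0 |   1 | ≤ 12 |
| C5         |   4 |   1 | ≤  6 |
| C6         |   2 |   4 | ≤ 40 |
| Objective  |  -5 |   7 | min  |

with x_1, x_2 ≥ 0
The point (1.5, 0) satisfies every constraint, so the LP is feasible; the constraints give x_1 ≤ 12 and x_2 ≤ 12, which with x_1, x_2 ≥ 0 keep the feasible region inside a bounded box. A feasible, bounded LP attains a finite optimum at a vertex.

Evaluating z = -5x_1 + 7x_2 at each vertex:
  (0, 0): z = 0
  (1.5, 0): z = -7.5
  (1.294, 0.8235): z = -0.7059
  (0, 0.5): z = 3.5

Bounded optimum: z* = -7.5 at (1.5, 0).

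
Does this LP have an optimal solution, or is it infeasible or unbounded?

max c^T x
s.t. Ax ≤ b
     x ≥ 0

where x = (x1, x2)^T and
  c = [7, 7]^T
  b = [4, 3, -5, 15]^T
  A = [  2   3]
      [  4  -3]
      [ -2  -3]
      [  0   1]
One constraint requires 2x1 + 3x2 ≤ 4, while the constraint -2x1 - 3x2 ≤ -5 is equivalent to 2x1 + 3x2 ≥ 5. Together they would need 5 ≤ 2x1 + 3x2 ≤ 4, which is impossible since 5 > 4. No point satisfies all constraints.

The feasible region is empty; the LP is infeasible.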